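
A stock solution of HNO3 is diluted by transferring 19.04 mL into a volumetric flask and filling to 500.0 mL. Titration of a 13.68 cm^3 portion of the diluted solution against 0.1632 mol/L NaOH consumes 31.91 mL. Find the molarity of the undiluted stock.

10.0 M

n(NaOH) = 0.1632 x 0.03191 = 0.005208 mol.
n(HNO3) in the aliquot = 0.005208 mol.
[diluted HNO3] = 0.005208 / 0.01368 = 0.3807 M.
Dilution factor = 500.0/19.04 = 26.26, so [stock] = 0.3807 x 26.26 = 10.0 M.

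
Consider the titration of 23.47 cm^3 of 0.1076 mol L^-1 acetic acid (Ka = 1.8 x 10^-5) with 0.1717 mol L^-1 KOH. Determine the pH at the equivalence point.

8.78

n(CH3COOH) = 0.1076 x 0.02347 = 0.002525 mol; V(KOH) at equivalence = 0.002525/0.1717 = 0.01471 L.
At equivalence all the acid is converted to CH3COO-; total volume = 0.02347 + 0.01471 = 0.03818 L, so [CH3COO-] = 0.002525/0.03818 = 0.06615 M.
Kb = Kw/Ka = 1.0e-14 / 1.8 x 10^-5 = 5.56e-10.
[OH^-] = sqrt(Kb x [CH3COO-]) = sqrt(5.56e-10 x 0.06615) = 6.06e-6 M.
pOH = 5.22, so pH = 14.00 - 5.22 = 8.78.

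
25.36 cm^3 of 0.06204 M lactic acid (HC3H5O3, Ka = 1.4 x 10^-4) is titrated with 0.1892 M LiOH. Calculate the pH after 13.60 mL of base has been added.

12.41

n(acid) = 0.06204 x 0.02536 = 0.001573 mol; n(LiOH) added = 0.1892 x 0.01360 = 0.002573 mol.
Base is in excess by 0.002573 - 0.001573 = 0.0009998 mol in a total volume of 0.03896 L.
[OH^-] = 0.0009998/0.03896 = 0.02566 M, so pOH = 1.59 and pH = 14.00 - 1.59 = 12.41.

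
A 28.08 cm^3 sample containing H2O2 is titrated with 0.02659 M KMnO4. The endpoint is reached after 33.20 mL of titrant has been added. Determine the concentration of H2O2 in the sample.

n(KMnO4) = 0.02659 x 0.03320 = 0.0008828 mol.
From the balanced equation, 2 mol KMnO4 reacts with 5 mol H2O2, so n(H2O2) = 0.0008828 x 5/2 = 0.002207 mol.
[H2O2] = 0.002207 / 0.02808 L = 0.0786 M.

0.0786 M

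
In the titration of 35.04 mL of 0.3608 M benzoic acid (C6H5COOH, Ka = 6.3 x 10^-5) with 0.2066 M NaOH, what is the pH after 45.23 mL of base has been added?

Initial n(C6H5COOH) = 0.3608 x 0.03504 = 0.01264 mol.
n(NaOH) added = 0.2066 x 0.04523 = 0.009345 mol, converting that many moles of C6H5COOH to C6H5COO-.
Remaining n(C6H5COOH) = 0.003298 mol; n(C6H5COO-) = 0.009345 mol.
By Henderson-Hasselbalch, pH = pKa + log([A^-]/[HA]) = 4.20 + log(0.009345/0.003298) = 4.20 + (+0.45) = 4.65.

4.65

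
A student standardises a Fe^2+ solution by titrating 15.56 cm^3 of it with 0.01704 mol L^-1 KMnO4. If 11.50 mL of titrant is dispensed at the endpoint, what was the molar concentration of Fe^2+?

0.0630 M

n(KMnO4) = 0.01704 x 0.01150 = 0.0001960 mol.
From the balanced equation, 1 mol KMnO4 reacts with 5 mol Fe^2+, so n(Fe^2+) = 0.0001960 x 5/1 = 0.0009798 mol.
[Fe^2+] = 0.0009798 / 0.01556 L = 0.0630 M.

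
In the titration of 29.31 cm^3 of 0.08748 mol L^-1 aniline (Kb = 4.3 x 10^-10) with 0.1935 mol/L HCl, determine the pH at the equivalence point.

n(C6H5NH2) = 0.08748 x 0.02931 = 0.002564 mol; V(HCl) at equivalence = 0.002564/0.1935 = 0.01325 L.
At equivalence the base is fully converted to C6H5NH3+; total volume = 0.04256 L, so [C6H5NH3+] = 0.002564/0.04256 = 0.06024 M.
Ka(C6H5NH3+) = Kw/Kb = 1.0e-14 / 4.3 x 10^-10 = 2.33e-5.
[H^+] = sqrt(Ka x [C6H5NH3+]) = sqrt(2.33e-5 x 0.06024) = 0.00118 M.
pH = -log(0.00118) = 2.93.

2.93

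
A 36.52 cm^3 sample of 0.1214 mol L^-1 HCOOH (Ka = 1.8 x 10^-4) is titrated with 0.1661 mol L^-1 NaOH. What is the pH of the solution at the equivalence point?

8.30

n(HCOOH) = 0.1214 x 0.03652 = 0.004434 mol; V(NaOH) at equivalence = 0.004434/0.1661 = 0.02669 L.
At equivalence all the acid is converted to HCOO-; total volume = 0.03652 + 0.02669 = 0.06321 L, so [HCOO-] = 0.004434/0.06321 = 0.07014 M.
Kb = Kw/Ka = 1.0e-14 / 1.8 x 10^-4 = 5.56e-11.
[OH^-] = sqrt(Kb x [HCOO-]) = sqrt(5.56e-11 x 0.07014) = 1.97e-6 M.
pOH = 5.70, so pH = 14.00 - 5.70 = 8.30.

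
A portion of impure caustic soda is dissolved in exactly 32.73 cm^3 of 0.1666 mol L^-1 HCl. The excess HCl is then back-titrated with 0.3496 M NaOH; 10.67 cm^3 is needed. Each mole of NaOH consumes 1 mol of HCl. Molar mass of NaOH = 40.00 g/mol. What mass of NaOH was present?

Total n(HCl) added = 0.1666 x 0.03273 = 0.005453 mol.
n(NaOH) used = 0.3496 x 0.01067 = 0.003730 mol, which equals the excess n(HCl).
So n(HCl) consumed by the sample = 0.005453 - 0.003730 = 0.001723 mol.
n(NaOH) = 0.001723 / 1 = 0.001723 mol.
mass = 0.001723 mol x 40.00 g/mol = 0.0689 g.

0.0689 g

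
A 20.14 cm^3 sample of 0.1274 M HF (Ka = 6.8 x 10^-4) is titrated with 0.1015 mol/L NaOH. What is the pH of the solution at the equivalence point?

n(HF) = 0.1274 x 0.02014 = 0.002566 mol; V(NaOH) at equivalence = 0.002566/0.1015 = 0.02528 L.
At equivalence all the acid is converted to F-; total volume = 0.02014 + 0.02528 = 0.04542 L, so [F-] = 0.002566/0.04542 = 0.05649 M.
Kb = Kw/Ka = 1.0e-14 / 6.8 x 10^-4 = 1.47e-11.
[OH^-] = sqrt(Kb x [F-]) = sqrt(1.47e-11 x 0.05649) = 9.11e-7 M.
pOH = 6.04, so pH = 14.00 - 6.04 = 7.96.

7.96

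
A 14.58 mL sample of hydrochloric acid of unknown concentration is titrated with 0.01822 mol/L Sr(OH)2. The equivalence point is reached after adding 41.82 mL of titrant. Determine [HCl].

0.105 M

n(Sr(OH)2) delivered = 0.01822 x 0.04182 = 0.0007620 mol.
The reaction is 2 HCl + 1 Sr(OH)2, so n(HCl) = 0.0007620 x 2/1 = 0.001524 mol.
[HCl] = 0.001524 mol / 0.01458 L = 0.105 M.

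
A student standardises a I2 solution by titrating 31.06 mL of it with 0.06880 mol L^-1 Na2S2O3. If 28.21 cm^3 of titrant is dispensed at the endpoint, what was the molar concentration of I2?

0.0312 M

n(Na2S2O3) = 0.06880 x 0.02821 = 0.001941 mol.
From the balanced equation, 2 mol Na2S2O3 reacts with 1 mol I2, so n(I2) = 0.001941 x 1/2 = 0.0009704 mol.
[I2] = 0.0009704 / 0.03106 L = 0.0312 M.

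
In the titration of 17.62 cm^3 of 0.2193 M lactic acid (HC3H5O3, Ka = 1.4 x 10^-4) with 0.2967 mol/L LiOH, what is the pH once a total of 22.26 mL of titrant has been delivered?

12.84

n(acid) = 0.2193 x 0.01762 = 0.003864 mol; n(LiOH) added = 0.2967 x 0.02226 = 0.006605 mol.
Base is in excess by 0.006605 - 0.003864 = 0.002740 mol in a total volume of 0.03988 L.
[OH^-] = 0.002740/0.03988 = 0.06872 M, so pOH = 1.16 and pH = 14.00 - 1.16 = 12.84.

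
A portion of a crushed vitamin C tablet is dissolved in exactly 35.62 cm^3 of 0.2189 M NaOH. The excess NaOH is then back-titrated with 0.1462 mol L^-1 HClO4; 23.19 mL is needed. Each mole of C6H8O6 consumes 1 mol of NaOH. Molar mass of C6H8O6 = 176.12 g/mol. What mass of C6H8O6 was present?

Total n(NaOH) added = 0.2189 x 0.03562 = 0.007797 mol.
n(HClO4) used = 0.1462 x 0.02319 = 0.003390 mol, which equals the excess n(NaOH).
So n(NaOH) consumed by the sample = 0.007797 - 0.003390 = 0.004407 mol.
n(C6H8O6) = 0.004407 / 1 = 0.004407 mol.
mass = 0.004407 mol x 176.12 g/mol = 0.776 g.

0.776 g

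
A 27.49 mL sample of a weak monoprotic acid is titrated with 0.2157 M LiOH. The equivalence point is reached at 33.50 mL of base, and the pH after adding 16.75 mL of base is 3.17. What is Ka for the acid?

16.75 mL is half of the equivalence volume, so this is the half-equivalence point where [HA] = [A^-].
At half-equivalence pH = pKa, so pKa = 3.17.
Ka = 10^(-3.17) = 6.8 x 10^-4.

6.8 x 10^-4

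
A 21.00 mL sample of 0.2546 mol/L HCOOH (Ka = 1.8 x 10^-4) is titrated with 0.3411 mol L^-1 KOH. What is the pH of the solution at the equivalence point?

n(HCOOH) = 0.2546 x 0.02100 = 0.005347 mol; V(KOH) at equivalence = 0.005347/0.3411 = 0.01567 L.
At equivalence all the acid is converted to HCOO-; total volume = 0.02100 + 0.01567 = 0.03667 L, so [HCOO-] = 0.005347/0.03667 = 0.1458 M.
Kb = Kw/Ka = 1.0e-14 / 1.8 x 10^-4 = 5.56e-11.
[OH^-] = sqrt(Kb x [HCOO-]) = sqrt(5.56e-11 x 0.1458) = 2.85e-6 M.
pOH = 5.55, so pH = 14.00 - 5.55 = 8.45.

8.45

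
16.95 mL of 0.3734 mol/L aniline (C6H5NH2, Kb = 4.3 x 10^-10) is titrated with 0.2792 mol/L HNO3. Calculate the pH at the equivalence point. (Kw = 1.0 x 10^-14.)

n(C6H5NH2) = 0.3734 x 0.01695 = 0.006329 mol; V(HNO3) at equivalence = 0.006329/0.2792 = 0.02267 L.
At equivalence the base is fully converted to C6H5NH3+; total volume = 0.03962 L, so [C6H5NH3+] = 0.006329/0.03962 = 0.1598 M.
Ka(C6H5NH3+) = Kw/Kb = 1.0e-14 / 4.3 x 10^-10 = 2.33e-5.
[H^+] = sqrt(Ka x [C6H5NH3+]) = sqrt(2.33e-5 x 0.1598) = 0.00193 M.
pH = -log(0.00193) = 2.72.

2.72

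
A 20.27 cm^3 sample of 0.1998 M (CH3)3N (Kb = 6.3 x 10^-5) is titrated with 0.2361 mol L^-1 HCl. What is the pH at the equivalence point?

n((CH3)3N) = 0.1998 x 0.02027 = 0.004050 mol; V(HCl) at equivalence = 0.004050/0.2361 = 0.01715 L.
At equivalence the base is fully converted to (CH3)3NH+; total volume = 0.03742 L, so [(CH3)3NH+] = 0.004050/0.03742 = 0.1082 M.
Ka((CH3)3NH+) = Kw/Kb = 1.0e-14 / 6.3 x 10^-5 = 1.59e-10.
[H^+] = sqrt(Ka x [(CH3)3NH+]) = sqrt(1.59e-10 x 0.1082) = 4.14e-6 M.
pH = -log(4.14e-6) = 5.38.

5.38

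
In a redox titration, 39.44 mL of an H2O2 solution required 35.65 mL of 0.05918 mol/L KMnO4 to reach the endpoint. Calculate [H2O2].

n(KMnO4) = 0.05918 x 0.03565 = 0.002110 mol.
From the balanced equation, 2 mol KMnO4 reacts with 5 mol H2O2, so n(H2O2) = 0.002110 x 5/2 = 0.005274 mol.
[H2O2] = 0.005274 / 0.03944 L = 0.134 M.

0.134 M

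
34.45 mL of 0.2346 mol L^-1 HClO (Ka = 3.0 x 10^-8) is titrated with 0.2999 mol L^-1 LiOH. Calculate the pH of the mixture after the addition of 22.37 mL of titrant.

Initial n(HClO) = 0.2346 x 0.03445 = 0.008082 mol.
n(LiOH) added = 0.2999 x 0.02237 = 0.006709 mol, converting that many moles of HClO to ClO-.
Remaining n(HClO) = 0.001373 mol; n(ClO-) = 0.006709 mol.
By Henderson-Hasselbalch, pH = pKa + log([A^-]/[HA]) = 7.52 + log(0.006709/0.001373) = 7.52 + (+0.69) = 8.21.

8.21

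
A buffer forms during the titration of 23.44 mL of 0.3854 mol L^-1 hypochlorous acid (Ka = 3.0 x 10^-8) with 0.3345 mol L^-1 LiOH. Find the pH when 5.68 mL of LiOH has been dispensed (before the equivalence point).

Initial n(HClO) = 0.3854 x 0.02344 = 0.009034 mol.
n(LiOH) added = 0.3345 x 0.005680 = 0.001900 mol, converting that many moles of HClO to ClO-.
Remaining n(HClO) = 0.007134 mol; n(ClO-) = 0.001900 mol.
By Henderson-Hasselbalch, pH = pKa + log([A^-]/[HA]) = 7.52 + log(0.001900/0.007134) = 7.52 + (-0.57) = 6.95.

6.95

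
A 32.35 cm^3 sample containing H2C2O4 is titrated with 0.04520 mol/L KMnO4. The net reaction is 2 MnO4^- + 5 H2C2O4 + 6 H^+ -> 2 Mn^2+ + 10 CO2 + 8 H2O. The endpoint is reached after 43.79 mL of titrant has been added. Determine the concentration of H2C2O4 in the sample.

n(KMnO4) = 0.04520 x 0.04379 = 0.001979 mol.
From the balanced equation, 2 mol KMnO4 reacts with 5 mol H2C2O4, so n(H2C2O4) = 0.001979 x 5/2 = 0.004948 mol.
[H2C2O4] = 0.004948 / 0.03235 L = 0.153 M.

0.153 M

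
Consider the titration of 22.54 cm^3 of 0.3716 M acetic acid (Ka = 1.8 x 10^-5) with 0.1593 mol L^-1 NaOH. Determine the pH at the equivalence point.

n(CH3COOH) = 0.3716 x 0.02254 = 0.008376 mol; V(NaOH) at equivalence = 0.008376/0.1593 = 0.05258 L.
At equivalence all the acid is converted to CH3COO-; total volume = 0.02254 + 0.05258 = 0.07512 L, so [CH3COO-] = 0.008376/0.07512 = 0.1115 M.
Kb = Kw/Ka = 1.0e-14 / 1.8 x 10^-5 = 5.56e-10.
[OH^-] = sqrt(Kb x [CH3COO-]) = sqrt(5.56e-10 x 0.1115) = 7.87e-6 M.
pOH = 5.10, so pH = 14.00 - 5.10 = 8.90.

8.90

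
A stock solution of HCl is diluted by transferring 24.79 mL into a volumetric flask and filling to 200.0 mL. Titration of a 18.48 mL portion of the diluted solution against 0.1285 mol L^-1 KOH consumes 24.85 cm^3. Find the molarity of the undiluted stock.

1.39 M

n(KOH) = 0.1285 x 0.02485 = 0.003193 mol.
n(HCl) in the aliquot = 0.003193 mol.
[diluted HCl] = 0.003193 / 0.01848 = 0.1728 M.
Dilution factor = 200.0/24.79 = 8.068, so [stock] = 0.1728 x 8.068 = 1.39 M.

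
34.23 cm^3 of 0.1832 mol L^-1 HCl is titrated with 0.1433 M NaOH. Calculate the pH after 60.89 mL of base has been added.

12.41

n(acid) = 0.1832 x 0.03423 = 0.006271 mol; n(NaOH) added = 0.1433 x 0.06089 = 0.008726 mol.
Base is in excess by 0.008726 - 0.006271 = 0.002455 mol in a total volume of 0.09512 L.
[OH^-] = 0.002455/0.09512 = 0.02581 M, so pOH = 1.59 and pH = 14.00 - 1.59 = 12.41.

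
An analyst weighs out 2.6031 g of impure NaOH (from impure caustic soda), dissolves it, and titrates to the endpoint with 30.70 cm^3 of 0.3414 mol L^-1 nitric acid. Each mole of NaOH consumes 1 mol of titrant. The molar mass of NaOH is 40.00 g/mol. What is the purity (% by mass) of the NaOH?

n(HNO3) = 0.3414 x 0.03070 = 0.01048 mol.
n(NaOH) = 0.01048 / 1 = 0.01048 mol.
mass of NaOH = 0.01048 x 40.00 = 0.4192 g.
% purity = 0.4192 / 2.6031 x 100 = 16.1%.

16.1%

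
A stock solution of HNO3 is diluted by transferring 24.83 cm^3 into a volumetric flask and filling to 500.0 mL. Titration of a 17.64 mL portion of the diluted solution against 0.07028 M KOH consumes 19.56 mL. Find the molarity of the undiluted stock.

n(KOH) = 0.07028 x 0.01956 = 0.001375 mol.
n(HNO3) in the aliquot = 0.001375 mol.
[diluted HNO3] = 0.001375 / 0.01764 = 0.07793 M.
Dilution factor = 500.0/24.83 = 20.14, so [stock] = 0.07793 x 20.14 = 1.57 M.

1.57 M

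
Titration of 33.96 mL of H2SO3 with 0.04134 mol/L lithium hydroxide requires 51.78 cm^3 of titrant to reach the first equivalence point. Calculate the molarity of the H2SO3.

n(LiOH) = 0.04134 x 0.05178 = 0.002141 mol.
At the first equivalence point, 1 mol OH^- react per mol H2SO3, so n(H2SO3) = 0.002141 / 1 = 0.002141 mol.
[H2SO3] = 0.002141 / 0.03396 L = 0.0630 M.

0.0630 M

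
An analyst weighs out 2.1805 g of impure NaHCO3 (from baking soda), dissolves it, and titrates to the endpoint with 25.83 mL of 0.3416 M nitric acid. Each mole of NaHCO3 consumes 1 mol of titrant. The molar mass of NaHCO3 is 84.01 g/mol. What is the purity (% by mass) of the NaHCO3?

34.0%

n(HNO3) = 0.3416 x 0.02583 = 0.008824 mol.
n(NaHCO3) = 0.008824 / 1 = 0.008824 mol.
mass of NaHCO3 = 0.008824 x 84.01 = 0.7413 g.
% purity = 0.7413 / 2.1805 x 100 = 34.0%.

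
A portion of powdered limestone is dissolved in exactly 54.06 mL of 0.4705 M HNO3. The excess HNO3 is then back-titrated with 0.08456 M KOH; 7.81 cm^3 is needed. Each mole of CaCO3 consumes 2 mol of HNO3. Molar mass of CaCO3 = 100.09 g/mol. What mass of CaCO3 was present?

1.24 g

Total n(HNO3) added = 0.4705 x 0.05406 = 0.02544 mol.
n(KOH) used = 0.08456 x 0.007810 = 0.0006604 mol, which equals the excess n(HNO3).
So n(HNO3) consumed by the sample = 0.02544 - 0.0006604 = 0.02477 mol.
n(CaCO3) = 0.02477 / 2 = 0.01239 mol.
mass = 0.01239 mol x 100.09 g/mol = 1.24 g.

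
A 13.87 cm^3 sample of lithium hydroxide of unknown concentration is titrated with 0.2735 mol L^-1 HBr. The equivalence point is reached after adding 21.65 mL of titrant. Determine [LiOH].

n(HBr) delivered = 0.2735 x 0.02165 = 0.005921 mol.
For a 1:1 reaction, n(LiOH) = 0.005921 mol.
[LiOH] = 0.005921 mol / 0.01387 L = 0.427 M.

0.427 M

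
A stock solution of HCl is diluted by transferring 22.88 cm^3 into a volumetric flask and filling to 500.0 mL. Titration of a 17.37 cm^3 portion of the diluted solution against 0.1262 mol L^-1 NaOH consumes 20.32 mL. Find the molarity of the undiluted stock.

3.23 M

n(NaOH) = 0.1262 x 0.02032 = 0.002564 mol.
n(HCl) in the aliquot = 0.002564 mol.
[diluted HCl] = 0.002564 / 0.01737 = 0.1476 M.
Dilution factor = 500.0/22.88 = 21.85, so [stock] = 0.1476 x 21.85 = 3.23 M.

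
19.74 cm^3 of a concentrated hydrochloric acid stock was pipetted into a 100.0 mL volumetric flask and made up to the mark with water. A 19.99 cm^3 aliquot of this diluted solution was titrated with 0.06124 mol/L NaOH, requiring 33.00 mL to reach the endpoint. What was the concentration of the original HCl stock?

0.512 M

n(NaOH) = 0.06124 x 0.03300 = 0.002021 mol.
n(HCl) in the aliquot = 0.002021 mol.
[diluted HCl] = 0.002021 / 0.01999 = 0.1011 M.
Dilution factor = 100.0/19.74 = 5.066, so [stock] = 0.1011 x 5.066 = 0.512 M.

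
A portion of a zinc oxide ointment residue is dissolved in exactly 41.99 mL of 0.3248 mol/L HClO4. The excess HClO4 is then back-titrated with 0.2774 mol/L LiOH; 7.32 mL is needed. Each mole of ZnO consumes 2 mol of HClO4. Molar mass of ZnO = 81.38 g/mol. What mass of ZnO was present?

Total n(HClO4) added = 0.3248 x 0.04199 = 0.01364 mol.
n(LiOH) used = 0.2774 x 0.007320 = 0.002031 mol, which equals the excess n(HClO4).
So n(HClO4) consumed by the sample = 0.01364 - 0.002031 = 0.01161 mol.
n(ZnO) = 0.01161 / 2 = 0.005804 mol.
mass = 0.005804 mol x 81.38 g/mol = 0.472 g.

0.472 g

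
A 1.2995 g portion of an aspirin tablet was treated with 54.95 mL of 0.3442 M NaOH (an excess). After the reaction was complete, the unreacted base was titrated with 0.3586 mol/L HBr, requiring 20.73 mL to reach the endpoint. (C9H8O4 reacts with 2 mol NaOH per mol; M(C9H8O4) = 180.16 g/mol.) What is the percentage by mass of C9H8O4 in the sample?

Total n(NaOH) added = 0.3442 x 0.05495 = 0.01891 mol.
n(HBr) used = 0.3586 x 0.02073 = 0.007434 mol, which equals the excess n(NaOH).
So n(NaOH) consumed by the sample = 0.01891 - 0.007434 = 0.01148 mol.
n(C9H8O4) = 0.01148 / 2 = 0.005740 mol.
mass C9H8O4 = 0.005740 x 180.16 = 1.034 g, so %C9H8O4 = 1.034/1.2995 x 100 = 79.6%.

79.6%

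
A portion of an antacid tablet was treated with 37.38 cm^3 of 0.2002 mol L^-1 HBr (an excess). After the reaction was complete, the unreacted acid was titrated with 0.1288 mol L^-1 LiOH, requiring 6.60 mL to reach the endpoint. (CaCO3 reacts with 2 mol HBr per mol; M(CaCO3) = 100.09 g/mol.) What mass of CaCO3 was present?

0.332 g

Total n(HBr) added = 0.2002 x 0.03738 = 0.007483 mol.
n(LiOH) used = 0.1288 x 0.006600 = 0.0008501 mol, which equals the excess n(HBr).
So n(HBr) consumed by the sample = 0.007483 - 0.0008501 = 0.006633 mol.
n(CaCO3) = 0.006633 / 2 = 0.003317 mol.
mass = 0.003317 mol x 100.09 g/mol = 0.332 g.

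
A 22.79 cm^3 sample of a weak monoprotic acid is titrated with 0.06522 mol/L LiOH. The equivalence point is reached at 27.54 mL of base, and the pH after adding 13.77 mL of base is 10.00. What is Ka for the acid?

1.0 x 10^-10

13.77 mL is half of the equivalence volume, so this is the half-equivalence point where [HA] = [A^-].
At half-equivalence pH = pKa, so pKa = 10.00.
Ka = 10^(-10.00) = 1.0 x 10^-10.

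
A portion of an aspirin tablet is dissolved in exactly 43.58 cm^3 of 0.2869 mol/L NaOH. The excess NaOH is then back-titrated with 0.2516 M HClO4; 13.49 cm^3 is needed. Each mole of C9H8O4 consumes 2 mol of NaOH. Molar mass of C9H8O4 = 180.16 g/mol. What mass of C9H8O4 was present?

0.821 g

Total n(NaOH) added = 0.2869 x 0.04358 = 0.01250 mol.
n(HClO4) used = 0.2516 x 0.01349 = 0.003394 mol, which equals the excess n(NaOH).
So n(NaOH) consumed by the sample = 0.01250 - 0.003394 = 0.009109 mol.
n(C9H8O4) = 0.009109 / 2 = 0.004555 mol.
mass = 0.004555 mol x 180.16 g/mol = 0.821 g.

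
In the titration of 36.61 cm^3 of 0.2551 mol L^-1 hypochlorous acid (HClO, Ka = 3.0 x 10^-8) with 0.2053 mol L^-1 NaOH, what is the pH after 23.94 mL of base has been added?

7.57

Initial n(HClO) = 0.2551 x 0.03661 = 0.009339 mol.
n(NaOH) added = 0.2053 x 0.02394 = 0.004915 mol, converting that many moles of HClO to ClO-.
Remaining n(HClO) = 0.004424 mol; n(ClO-) = 0.004915 mol.
By Henderson-Hasselbalch, pH = pKa + log([A^-]/[HA]) = 7.52 + log(0.004915/0.004424) = 7.52 + (+0.05) = 7.57.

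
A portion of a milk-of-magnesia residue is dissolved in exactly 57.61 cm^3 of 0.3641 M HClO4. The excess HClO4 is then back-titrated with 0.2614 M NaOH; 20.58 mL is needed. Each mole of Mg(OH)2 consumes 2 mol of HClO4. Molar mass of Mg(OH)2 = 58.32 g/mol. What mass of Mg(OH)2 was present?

Total n(HClO4) added = 0.3641 x 0.05761 = 0.02098 mol.
n(NaOH) used = 0.2614 x 0.02058 = 0.005380 mol, which equals the excess n(HClO4).
So n(HClO4) consumed by the sample = 0.02098 - 0.005380 = 0.01560 mol.
n(Mg(OH)2) = 0.01560 / 2 = 0.007798 mol.
mass = 0.007798 mol x 58.32 g/mol = 0.455 g.

0.455 g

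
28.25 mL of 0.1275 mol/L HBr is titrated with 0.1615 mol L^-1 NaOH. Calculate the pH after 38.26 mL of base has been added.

12.59

n(acid) = 0.1275 x 0.02825 = 0.003602 mol; n(NaOH) added = 0.1615 x 0.03826 = 0.006179 mol.
Base is in excess by 0.006179 - 0.003602 = 0.002577 mol in a total volume of 0.06651 L.
[OH^-] = 0.002577/0.06651 = 0.03875 M, so pOH = 1.41 and pH = 14.00 - 1.41 = 12.59.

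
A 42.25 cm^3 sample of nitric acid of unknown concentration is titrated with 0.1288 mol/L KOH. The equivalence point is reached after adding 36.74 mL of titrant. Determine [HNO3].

n(KOH) delivered = 0.1288 x 0.03674 = 0.004732 mol.
For a 1:1 reaction, n(HNO3) = 0.004732 mol.
[HNO3] = 0.004732 mol / 0.04225 L = 0.112 M.

0.112 M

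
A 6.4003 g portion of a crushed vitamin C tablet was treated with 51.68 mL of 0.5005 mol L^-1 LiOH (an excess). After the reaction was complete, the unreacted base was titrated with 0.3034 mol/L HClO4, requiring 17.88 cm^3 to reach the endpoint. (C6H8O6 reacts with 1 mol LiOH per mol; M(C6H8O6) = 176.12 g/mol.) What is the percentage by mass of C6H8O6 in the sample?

Total n(LiOH) added = 0.5005 x 0.05168 = 0.02587 mol.
n(HClO4) used = 0.3034 x 0.01788 = 0.005425 mol, which equals the excess n(LiOH).
So n(LiOH) consumed by the sample = 0.02587 - 0.005425 = 0.02044 mol.
n(C6H8O6) = 0.02044 / 1 = 0.02044 mol.
mass C6H8O6 = 0.02044 x 176.12 = 3.600 g, so %C6H8O6 = 3.600/6.4003 x 100 = 56.2%.

56.2%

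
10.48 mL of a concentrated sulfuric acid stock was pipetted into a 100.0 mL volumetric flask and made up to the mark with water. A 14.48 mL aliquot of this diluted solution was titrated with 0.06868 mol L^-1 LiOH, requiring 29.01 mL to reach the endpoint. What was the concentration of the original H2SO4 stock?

n(LiOH) = 0.06868 x 0.02901 = 0.001992 mol.
n(H2SO4) in the aliquot = 0.001992 x 1/2 = 0.0009962 mol.
[diluted H2SO4] = 0.0009962 / 0.01448 = 0.06880 M.
Dilution factor = 100.0/10.48 = 9.542, so [stock] = 0.06880 x 9.542 = 0.656 M.

0.656 M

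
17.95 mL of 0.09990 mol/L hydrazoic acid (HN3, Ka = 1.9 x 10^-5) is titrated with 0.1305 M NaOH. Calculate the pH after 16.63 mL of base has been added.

12.04

n(acid) = 0.09990 x 0.01795 = 0.001793 mol; n(NaOH) added = 0.1305 x 0.01663 = 0.002170 mol.
Base is in excess by 0.002170 - 0.001793 = 0.0003770 mol in a total volume of 0.03458 L.
[OH^-] = 0.0003770/0.03458 = 0.01090 M, so pOH = 1.96 and pH = 14.00 - 1.96 = 12.04.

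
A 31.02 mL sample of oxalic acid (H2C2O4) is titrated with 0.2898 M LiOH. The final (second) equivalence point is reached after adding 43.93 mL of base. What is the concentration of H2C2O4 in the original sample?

0.205 M

n(LiOH) = 0.2898 x 0.04393 = 0.01273 mol.
At the final (second) equivalence point, 2 mol OH^- react per mol H2C2O4, so n(H2C2O4) = 0.01273 / 2 = 0.006365 mol.
[H2C2O4] = 0.006365 / 0.03102 L = 0.205 M.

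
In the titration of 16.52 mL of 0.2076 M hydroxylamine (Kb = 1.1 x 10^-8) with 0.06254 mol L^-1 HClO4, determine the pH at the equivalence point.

3.68

n(NH2OH) = 0.2076 x 0.01652 = 0.003430 mol; V(HClO4) at equivalence = 0.003430/0.06254 = 0.05484 L.
At equivalence the base is fully converted to NH3OH+; total volume = 0.07136 L, so [NH3OH+] = 0.003430/0.07136 = 0.04806 M.
Ka(NH3OH+) = Kw/Kb = 1.0e-14 / 1.1 x 10^-8 = 9.09e-7.
[H^+] = sqrt(Ka x [NH3OH+]) = sqrt(9.09e-7 x 0.04806) = 0.000209 M.
pH = -log(0.000209) = 3.68.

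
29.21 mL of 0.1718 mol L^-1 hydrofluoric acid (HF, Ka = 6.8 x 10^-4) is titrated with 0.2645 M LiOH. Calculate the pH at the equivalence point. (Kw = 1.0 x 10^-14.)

8.09

n(HF) = 0.1718 x 0.02921 = 0.005018 mol; V(LiOH) at equivalence = 0.005018/0.2645 = 0.01897 L.
At equivalence all the acid is converted to F-; total volume = 0.02921 + 0.01897 = 0.04818 L, so [F-] = 0.005018/0.04818 = 0.1042 M.
Kb = Kw/Ka = 1.0e-14 / 6.8 x 10^-4 = 1.47e-11.
[OH^-] = sqrt(Kb x [F-]) = sqrt(1.47e-11 x 0.1042) = 1.24e-6 M.
pOH = 5.91, so pH = 14.00 - 5.91 = 8.09.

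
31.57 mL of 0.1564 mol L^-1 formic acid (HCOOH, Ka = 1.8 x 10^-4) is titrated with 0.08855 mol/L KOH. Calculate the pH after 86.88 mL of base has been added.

n(acid) = 0.1564 x 0.03157 = 0.004938 mol; n(KOH) added = 0.08855 x 0.08688 = 0.007693 mol.
Base is in excess by 0.007693 - 0.004938 = 0.002756 mol in a total volume of 0.1184 L.
[OH^-] = 0.002756/0.1184 = 0.02326 M, so pOH = 1.63 and pH = 14.00 - 1.63 = 12.37.

12.37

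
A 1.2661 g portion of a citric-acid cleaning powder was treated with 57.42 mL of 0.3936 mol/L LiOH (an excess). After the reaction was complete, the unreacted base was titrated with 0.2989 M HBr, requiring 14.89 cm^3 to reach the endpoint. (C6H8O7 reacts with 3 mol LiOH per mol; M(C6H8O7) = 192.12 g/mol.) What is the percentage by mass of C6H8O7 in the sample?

Total n(LiOH) added = 0.3936 x 0.05742 = 0.02260 mol.
n(HBr) used = 0.2989 x 0.01489 = 0.004451 mol, which equals the excess n(LiOH).
So n(LiOH) consumed by the sample = 0.02260 - 0.004451 = 0.01815 mol.
n(C6H8O7) = 0.01815 / 3 = 0.006050 mol.
mass C6H8O7 = 0.006050 x 192.12 = 1.162 g, so %C6H8O7 = 1.162/1.2661 x 100 = 91.8%.

91.8%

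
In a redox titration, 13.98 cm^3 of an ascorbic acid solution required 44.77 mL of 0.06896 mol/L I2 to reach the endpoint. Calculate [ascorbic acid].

0.221 M

n(I2) = 0.06896 x 0.04477 = 0.003087 mol.
From the balanced equation, 1 mol I2 reacts with 1 mol ascorbic acid, so n(ascorbic acid) = 0.003087 x 1/1 = 0.003087 mol.
[ascorbic acid] = 0.003087 / 0.01398 L = 0.221 M.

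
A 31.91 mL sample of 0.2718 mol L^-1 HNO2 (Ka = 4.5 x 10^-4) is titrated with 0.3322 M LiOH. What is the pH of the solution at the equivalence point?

n(HNO2) = 0.2718 x 0.03191 = 0.008673 mol; V(LiOH) at equivalence = 0.008673/0.3322 = 0.02611 L.
At equivalence all the acid is converted to NO2-; total volume = 0.03191 + 0.02611 = 0.05802 L, so [NO2-] = 0.008673/0.05802 = 0.1495 M.
Kb = Kw/Ka = 1.0e-14 / 4.5 x 10^-4 = 2.22e-11.
[OH^-] = sqrt(Kb x [NO2-]) = sqrt(2.22e-11 x 0.1495) = 1.82e-6 M.
pOH = 5.74, so pH = 14.00 - 5.74 = 8.26.

8.26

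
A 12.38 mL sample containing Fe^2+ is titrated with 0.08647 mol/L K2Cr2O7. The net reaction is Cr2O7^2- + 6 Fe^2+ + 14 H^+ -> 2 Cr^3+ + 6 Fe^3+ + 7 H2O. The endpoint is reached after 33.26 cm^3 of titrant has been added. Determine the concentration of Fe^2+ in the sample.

1.39 M

n(K2Cr2O7) = 0.08647 x 0.03326 = 0.002876 mol.
From the balanced equation, 1 mol K2Cr2O7 reacts with 6 mol Fe^2+, so n(Fe^2+) = 0.002876 x 6/1 = 0.01726 mol.
[Fe^2+] = 0.01726 / 0.01238 L = 1.39 M.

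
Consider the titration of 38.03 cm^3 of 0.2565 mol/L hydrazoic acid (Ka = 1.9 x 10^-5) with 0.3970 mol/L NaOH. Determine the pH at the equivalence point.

n(HN3) = 0.2565 x 0.03803 = 0.009755 mol; V(NaOH) at equivalence = 0.009755/0.3970 = 0.02457 L.
At equivalence all the acid is converted to N3-; total volume = 0.03803 + 0.02457 = 0.06260 L, so [N3-] = 0.009755/0.06260 = 0.1558 M.
Kb = Kw/Ka = 1.0e-14 / 1.9 x 10^-5 = 5.26e-10.
[OH^-] = sqrt(Kb x [N3-]) = sqrt(5.26e-10 x 0.1558) = 9.06e-6 M.
pOH = 5.04, so pH = 14.00 - 5.04 = 8.96.

8.96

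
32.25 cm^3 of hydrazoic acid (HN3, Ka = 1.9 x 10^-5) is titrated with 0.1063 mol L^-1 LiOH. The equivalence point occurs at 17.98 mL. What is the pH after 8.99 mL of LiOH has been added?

4.72

8.99 mL is exactly half the equivalence volume (17.98/2), i.e. the half-equivalence point.
There, n(HA) = n(A^-), so pH = pKa = -log(1.9 x 10^-5) = 4.72.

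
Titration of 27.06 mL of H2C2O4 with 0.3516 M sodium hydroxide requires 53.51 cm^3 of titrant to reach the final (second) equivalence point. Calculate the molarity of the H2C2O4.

n(NaOH) = 0.3516 x 0.05351 = 0.01881 mol.
At the final (second) equivalence point, 2 mol OH^- react per mol H2C2O4, so n(H2C2O4) = 0.01881 / 2 = 0.009407 mol.
[H2C2O4] = 0.009407 / 0.02706 L = 0.348 M.

0.348 M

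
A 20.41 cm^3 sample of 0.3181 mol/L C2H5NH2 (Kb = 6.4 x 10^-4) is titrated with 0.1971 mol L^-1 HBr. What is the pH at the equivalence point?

n(C2H5NH2) = 0.3181 x 0.02041 = 0.006492 mol; V(HBr) at equivalence = 0.006492/0.1971 = 0.03294 L.
At equivalence the base is fully converted to C2H5NH3+; total volume = 0.05335 L, so [C2H5NH3+] = 0.006492/0.05335 = 0.1217 M.
Ka(C2H5NH3+) = Kw/Kb = 1.0e-14 / 6.4 x 10^-4 = 1.56e-11.
[H^+] = sqrt(Ka x [C2H5NH3+]) = sqrt(1.56e-11 x 0.1217) = 1.38e-6 M.
pH = -log(1.38e-6) = 5.86.

5.86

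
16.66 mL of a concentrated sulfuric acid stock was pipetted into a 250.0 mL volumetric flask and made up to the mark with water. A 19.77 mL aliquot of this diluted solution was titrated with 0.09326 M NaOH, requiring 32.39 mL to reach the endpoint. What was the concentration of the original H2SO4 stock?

n(NaOH) = 0.09326 x 0.03239 = 0.003021 mol.
n(H2SO4) in the aliquot = 0.003021 x 1/2 = 0.001510 mol.
[diluted H2SO4] = 0.001510 / 0.01977 = 0.07640 M.
Dilution factor = 250.0/16.66 = 15.01, so [stock] = 0.07640 x 15.01 = 1.15 M.

1.15 M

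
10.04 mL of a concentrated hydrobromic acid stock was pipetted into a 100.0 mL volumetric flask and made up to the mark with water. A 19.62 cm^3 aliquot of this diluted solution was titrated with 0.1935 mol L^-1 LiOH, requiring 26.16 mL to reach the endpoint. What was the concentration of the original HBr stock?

n(LiOH) = 0.1935 x 0.02616 = 0.005062 mol.
n(HBr) in the aliquot = 0.005062 mol.
[diluted HBr] = 0.005062 / 0.01962 = 0.2580 M.
Dilution factor = 100.0/10.04 = 9.960, so [stock] = 0.2580 x 9.960 = 2.57 M.

2.57 M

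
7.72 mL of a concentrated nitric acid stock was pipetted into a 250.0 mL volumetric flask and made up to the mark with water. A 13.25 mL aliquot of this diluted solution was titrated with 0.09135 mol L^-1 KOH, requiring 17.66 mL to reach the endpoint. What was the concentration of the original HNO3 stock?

n(KOH) = 0.09135 x 0.01766 = 0.001613 mol.
n(HNO3) in the aliquot = 0.001613 mol.
[diluted HNO3] = 0.001613 / 0.01325 = 0.1218 M.
Dilution factor = 250.0/7.720 = 32.38, so [stock] = 0.1218 x 32.38 = 3.94 M.

3.94 M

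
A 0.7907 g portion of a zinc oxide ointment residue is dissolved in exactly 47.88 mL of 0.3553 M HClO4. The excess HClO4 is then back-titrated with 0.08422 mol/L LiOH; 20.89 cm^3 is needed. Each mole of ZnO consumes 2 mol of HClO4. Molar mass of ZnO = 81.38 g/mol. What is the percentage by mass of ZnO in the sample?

78.5%

Total n(HClO4) added = 0.3553 x 0.04788 = 0.01701 mol.
n(LiOH) used = 0.08422 x 0.02089 = 0.001759 mol, which equals the excess n(HClO4).
So n(HClO4) consumed by the sample = 0.01701 - 0.001759 = 0.01525 mol.
n(ZnO) = 0.01525 / 2 = 0.007626 mol.
mass ZnO = 0.007626 x 81.38 = 0.6206 g, so %ZnO = 0.6206/0.7907 x 100 = 78.5%.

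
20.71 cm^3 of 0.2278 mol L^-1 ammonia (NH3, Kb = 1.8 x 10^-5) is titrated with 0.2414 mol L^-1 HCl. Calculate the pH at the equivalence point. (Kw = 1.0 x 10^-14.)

n(NH3) = 0.2278 x 0.02071 = 0.004718 mol; V(HCl) at equivalence = 0.004718/0.2414 = 0.01954 L.
At equivalence the base is fully converted to NH4+; total volume = 0.04025 L, so [NH4+] = 0.004718/0.04025 = 0.1172 M.
Ka(NH4+) = Kw/Kb = 1.0e-14 / 1.8 x 10^-5 = 5.56e-10.
[H^+] = sqrt(Ka x [NH4+]) = sqrt(5.56e-10 x 0.1172) = 8.07e-6 M.
pH = -log(8.07e-6) = 5.09.

5.09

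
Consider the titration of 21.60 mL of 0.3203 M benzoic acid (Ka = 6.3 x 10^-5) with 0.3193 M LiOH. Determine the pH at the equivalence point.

n(C6H5COOH) = 0.3203 x 0.02160 = 0.006918 mol; V(LiOH) at equivalence = 0.006918/0.3193 = 0.02167 L.
At equivalence all the acid is converted to C6H5COO-; total volume = 0.02160 + 0.02167 = 0.04327 L, so [C6H5COO-] = 0.006918/0.04327 = 0.1599 M.
Kb = Kw/Ka = 1.0e-14 / 6.3 x 10^-5 = 1.59e-10.
[OH^-] = sqrt(Kb x [C6H5COO-]) = sqrt(1.59e-10 x 0.1599) = 5.04e-6 M.
pOH = 5.30, so pH = 14.00 - 5.30 = 8.70.

8.70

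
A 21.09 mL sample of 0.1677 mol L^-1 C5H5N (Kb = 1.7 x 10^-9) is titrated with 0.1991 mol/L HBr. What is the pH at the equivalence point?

3.14

n(C5H5N) = 0.1677 x 0.02109 = 0.003537 mol; V(HBr) at equivalence = 0.003537/0.1991 = 0.01776 L.
At equivalence the base is fully converted to C5H5NH+; total volume = 0.03885 L, so [C5H5NH+] = 0.003537/0.03885 = 0.09103 M.
Ka(C5H5NH+) = Kw/Kb = 1.0e-14 / 1.7 x 10^-9 = 5.88e-6.
[H^+] = sqrt(Ka x [C5H5NH+]) = sqrt(5.88e-6 x 0.09103) = 0.000732 M.
pH = -log(0.000732) = 3.14.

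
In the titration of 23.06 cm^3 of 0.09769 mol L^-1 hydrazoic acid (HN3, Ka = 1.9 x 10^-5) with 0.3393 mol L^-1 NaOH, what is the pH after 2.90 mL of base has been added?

4.61

Initial n(HN3) = 0.09769 x 0.02306 = 0.002253 mol.
n(NaOH) added = 0.3393 x 0.002900 = 0.0009840 mol, converting that many moles of HN3 to N3-.
Remaining n(HN3) = 0.001269 mol; n(N3-) = 0.0009840 mol.
By Henderson-Hasselbalch, pH = pKa + log([A^-]/[HA]) = 4.72 + log(0.0009840/0.001269) = 4.72 + (-0.11) = 4.61.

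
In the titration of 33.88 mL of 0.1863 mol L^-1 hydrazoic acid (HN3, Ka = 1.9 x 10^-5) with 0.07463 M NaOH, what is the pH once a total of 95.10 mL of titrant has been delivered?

11.78

n(acid) = 0.1863 x 0.03388 = 0.006312 mol; n(NaOH) added = 0.07463 x 0.09510 = 0.007097 mol.
Base is in excess by 0.007097 - 0.006312 = 0.0007855 mol in a total volume of 0.1290 L.
[OH^-] = 0.0007855/0.1290 = 0.006090 M, so pOH = 2.22 and pH = 14.00 - 2.22 = 11.78.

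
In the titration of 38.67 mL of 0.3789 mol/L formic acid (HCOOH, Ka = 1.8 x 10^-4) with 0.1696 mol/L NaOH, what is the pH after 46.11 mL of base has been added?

Initial n(HCOOH) = 0.3789 x 0.03867 = 0.01465 mol.
n(NaOH) added = 0.1696 x 0.04611 = 0.007820 mol, converting that many moles of HCOOH to HCOO-.
Remaining n(HCOOH) = 0.006832 mol; n(HCOO-) = 0.007820 mol.
By Henderson-Hasselbalch, pH = pKa + log([A^-]/[HA]) = 3.74 + log(0.007820/0.006832) = 3.74 + (+0.06) = 3.80.

3.80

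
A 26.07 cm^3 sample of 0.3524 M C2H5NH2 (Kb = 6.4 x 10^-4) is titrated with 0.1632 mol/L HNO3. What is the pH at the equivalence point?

5.88

n(C2H5NH2) = 0.3524 x 0.02607 = 0.009187 mol; V(HNO3) at equivalence = 0.009187/0.1632 = 0.05629 L.
At equivalence the base is fully converted to C2H5NH3+; total volume = 0.08236 L, so [C2H5NH3+] = 0.009187/0.08236 = 0.1115 M.
Ka(C2H5NH3+) = Kw/Kb = 1.0e-14 / 6.4 x 10^-4 = 1.56e-11.
[H^+] = sqrt(Ka x [C2H5NH3+]) = sqrt(1.56e-11 x 0.1115) = 1.32e-6 M.
pH = -log(1.32e-6) = 5.88.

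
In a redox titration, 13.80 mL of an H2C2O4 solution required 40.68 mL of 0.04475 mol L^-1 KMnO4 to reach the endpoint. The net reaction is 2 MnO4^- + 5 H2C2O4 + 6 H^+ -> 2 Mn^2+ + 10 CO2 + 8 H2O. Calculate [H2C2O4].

0.330 M

n(KMnO4) = 0.04475 x 0.04068 = 0.001820 mol.
From the balanced equation, 2 mol KMnO4 reacts with 5 mol H2C2O4, so n(H2C2O4) = 0.001820 x 5/2 = 0.004551 mol.
[H2C2O4] = 0.004551 / 0.01380 L = 0.330 M.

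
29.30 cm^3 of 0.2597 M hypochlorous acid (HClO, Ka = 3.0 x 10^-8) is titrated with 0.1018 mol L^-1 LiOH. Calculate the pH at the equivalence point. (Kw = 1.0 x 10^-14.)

n(HClO) = 0.2597 x 0.02930 = 0.007609 mol; V(LiOH) at equivalence = 0.007609/0.1018 = 0.07475 L.
At equivalence all the acid is converted to ClO-; total volume = 0.02930 + 0.07475 = 0.1040 L, so [ClO-] = 0.007609/0.1040 = 0.07313 M.
Kb = Kw/Ka = 1.0e-14 / 3.0 x 10^-8 = 3.33e-7.
[OH^-] = sqrt(Kb x [ClO-]) = sqrt(3.33e-7 x 0.07313) = 0.000156 M.
pOH = 3.81, so pH = 14.00 - 3.81 = 10.19.

10.19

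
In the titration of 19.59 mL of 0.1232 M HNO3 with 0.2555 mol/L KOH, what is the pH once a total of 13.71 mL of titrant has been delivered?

n(acid) = 0.1232 x 0.01959 = 0.002413 mol; n(KOH) added = 0.2555 x 0.01371 = 0.003503 mol.
Base is in excess by 0.003503 - 0.002413 = 0.001089 mol in a total volume of 0.03330 L.
[OH^-] = 0.001089/0.03330 = 0.03272 M, so pOH = 1.49 and pH = 14.00 - 1.49 = 12.51.

12.51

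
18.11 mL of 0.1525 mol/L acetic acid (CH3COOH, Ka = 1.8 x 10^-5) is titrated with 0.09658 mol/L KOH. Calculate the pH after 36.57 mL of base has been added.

12.15

n(acid) = 0.1525 x 0.01811 = 0.002762 mol; n(KOH) added = 0.09658 x 0.03657 = 0.003532 mol.
Base is in excess by 0.003532 - 0.002762 = 0.0007702 mol in a total volume of 0.05468 L.
[OH^-] = 0.0007702/0.05468 = 0.01408 M, so pOH = 1.85 and pH = 14.00 - 1.85 = 12.15.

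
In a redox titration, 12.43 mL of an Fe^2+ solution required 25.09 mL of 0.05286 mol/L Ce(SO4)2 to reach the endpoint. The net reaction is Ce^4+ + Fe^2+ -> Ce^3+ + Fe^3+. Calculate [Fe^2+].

n(Ce(SO4)2) = 0.05286 x 0.02509 = 0.001326 mol.
From the balanced equation, 1 mol Ce(SO4)2 reacts with 1 mol Fe^2+, so n(Fe^2+) = 0.001326 x 1/1 = 0.001326 mol.
[Fe^2+] = 0.001326 / 0.01243 L = 0.107 M.

0.107 M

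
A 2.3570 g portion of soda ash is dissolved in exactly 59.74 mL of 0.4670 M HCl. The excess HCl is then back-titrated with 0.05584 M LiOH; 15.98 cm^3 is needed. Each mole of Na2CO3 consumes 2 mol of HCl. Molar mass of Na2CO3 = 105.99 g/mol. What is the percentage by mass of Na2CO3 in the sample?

Total n(HCl) added = 0.4670 x 0.05974 = 0.02790 mol.
n(LiOH) used = 0.05584 x 0.01598 = 0.0008923 mol, which equals the excess n(HCl).
So n(HCl) consumed by the sample = 0.02790 - 0.0008923 = 0.02701 mol.
n(Na2CO3) = 0.02701 / 2 = 0.01350 mol.
mass Na2CO3 = 0.01350 x 105.99 = 1.431 g, so %Na2CO3 = 1.431/2.3570 x 100 = 60.7%.

60.7%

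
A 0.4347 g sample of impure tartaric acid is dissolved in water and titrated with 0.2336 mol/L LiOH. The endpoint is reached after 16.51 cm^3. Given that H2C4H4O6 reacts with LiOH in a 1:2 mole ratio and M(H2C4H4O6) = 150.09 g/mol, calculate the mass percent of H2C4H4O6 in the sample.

66.6%

n(LiOH) = 0.2336 x 0.01651 = 0.003857 mol.
n(H2C4H4O6) = 0.003857 / 2 = 0.001928 mol.
mass of H2C4H4O6 = 0.001928 x 150.09 = 0.2894 g.
% purity = 0.2894 / 0.4347 x 100 = 66.6%.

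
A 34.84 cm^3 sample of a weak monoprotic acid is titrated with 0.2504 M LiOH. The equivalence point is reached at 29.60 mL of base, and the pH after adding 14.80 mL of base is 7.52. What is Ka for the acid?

14.80 mL is half of the equivalence volume, so this is the half-equivalence point where [HA] = [A^-].
At half-equivalence pH = pKa, so pKa = 7.52.
Ka = 10^(-7.52) = 3.0 x 10^-8.

3.0 x 10^-8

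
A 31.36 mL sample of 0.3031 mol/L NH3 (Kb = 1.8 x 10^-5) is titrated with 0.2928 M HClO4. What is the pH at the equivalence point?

5.04

n(NH3) = 0.3031 x 0.03136 = 0.009505 mol; V(HClO4) at equivalence = 0.009505/0.2928 = 0.03246 L.
At equivalence the base is fully converted to NH4+; total volume = 0.06382 L, so [NH4+] = 0.009505/0.06382 = 0.1489 M.
Ka(NH4+) = Kw/Kb = 1.0e-14 / 1.8 x 10^-5 = 5.56e-10.
[H^+] = sqrt(Ka x [NH4+]) = sqrt(5.56e-10 x 0.1489) = 9.10e-6 M.
pH = -log(9.10e-6) = 5.04.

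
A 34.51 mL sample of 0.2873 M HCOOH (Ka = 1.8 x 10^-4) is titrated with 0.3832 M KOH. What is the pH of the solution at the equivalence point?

8.48

n(HCOOH) = 0.2873 x 0.03451 = 0.009915 mol; V(KOH) at equivalence = 0.009915/0.3832 = 0.02587 L.
At equivalence all the acid is converted to HCOO-; total volume = 0.03451 + 0.02587 = 0.06038 L, so [HCOO-] = 0.009915/0.06038 = 0.1642 M.
Kb = Kw/Ka = 1.0e-14 / 1.8 x 10^-4 = 5.56e-11.
[OH^-] = sqrt(Kb x [HCOO-]) = sqrt(5.56e-11 x 0.1642) = 3.02e-6 M.
pOH = 5.52, so pH = 14.00 - 5.52 = 8.48.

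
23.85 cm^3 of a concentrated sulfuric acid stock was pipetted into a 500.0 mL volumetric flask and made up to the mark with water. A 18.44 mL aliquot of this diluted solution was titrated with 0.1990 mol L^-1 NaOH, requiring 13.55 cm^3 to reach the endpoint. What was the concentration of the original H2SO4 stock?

n(NaOH) = 0.1990 x 0.01355 = 0.002696 mol.
n(H2SO4) in the aliquot = 0.002696 x 1/2 = 0.001348 mol.
[diluted H2SO4] = 0.001348 / 0.01844 = 0.07311 M.
Dilution factor = 500.0/23.85 = 20.96, so [stock] = 0.07311 x 20.96 = 1.53 M.

1.53 M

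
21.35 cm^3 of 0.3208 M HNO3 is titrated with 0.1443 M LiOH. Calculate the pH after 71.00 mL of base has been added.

12.57

n(acid) = 0.3208 x 0.02135 = 0.006849 mol; n(LiOH) added = 0.1443 x 0.07100 = 0.01025 mol.
Base is in excess by 0.01025 - 0.006849 = 0.003396 mol in a total volume of 0.09235 L.
[OH^-] = 0.003396/0.09235 = 0.03678 M, so pOH = 1.43 and pH = 14.00 - 1.43 = 12.57.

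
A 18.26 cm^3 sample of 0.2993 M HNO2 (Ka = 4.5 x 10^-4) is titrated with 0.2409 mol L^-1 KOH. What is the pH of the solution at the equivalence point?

n(HNO2) = 0.2993 x 0.01826 = 0.005465 mol; V(KOH) at equivalence = 0.005465/0.2409 = 0.02269 L.
At equivalence all the acid is converted to NO2-; total volume = 0.01826 + 0.02269 = 0.04095 L, so [NO2-] = 0.005465/0.04095 = 0.1335 M.
Kb = Kw/Ka = 1.0e-14 / 4.5 x 10^-4 = 2.22e-11.
[OH^-] = sqrt(Kb x [NO2-]) = sqrt(2.22e-11 x 0.1335) = 1.72e-6 M.
pOH = 5.76, so pH = 14.00 - 5.76 = 8.24.

8.24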